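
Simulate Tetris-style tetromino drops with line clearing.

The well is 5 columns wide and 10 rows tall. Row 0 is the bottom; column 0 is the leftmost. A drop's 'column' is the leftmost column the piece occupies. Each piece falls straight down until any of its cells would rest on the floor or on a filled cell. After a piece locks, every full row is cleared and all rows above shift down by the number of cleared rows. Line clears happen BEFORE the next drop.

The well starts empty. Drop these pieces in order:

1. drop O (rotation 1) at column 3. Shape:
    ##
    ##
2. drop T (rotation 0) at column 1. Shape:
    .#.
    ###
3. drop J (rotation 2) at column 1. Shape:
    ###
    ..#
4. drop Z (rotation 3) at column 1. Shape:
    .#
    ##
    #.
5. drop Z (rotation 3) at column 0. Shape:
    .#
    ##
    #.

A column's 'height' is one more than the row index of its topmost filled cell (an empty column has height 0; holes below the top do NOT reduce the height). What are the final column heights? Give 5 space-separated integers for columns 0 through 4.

Drop 1: O rot1 at col 3 lands with bottom-row=0; cleared 0 line(s) (total 0); column heights now [0 0 0 2 2], max=2
Drop 2: T rot0 at col 1 lands with bottom-row=2; cleared 0 line(s) (total 0); column heights now [0 3 4 3 2], max=4
Drop 3: J rot2 at col 1 lands with bottom-row=3; cleared 0 line(s) (total 0); column heights now [0 5 5 5 2], max=5
Drop 4: Z rot3 at col 1 lands with bottom-row=5; cleared 0 line(s) (total 0); column heights now [0 7 8 5 2], max=8
Drop 5: Z rot3 at col 0 lands with bottom-row=6; cleared 0 line(s) (total 0); column heights now [8 9 8 5 2], max=9

Answer: 8 9 8 5 2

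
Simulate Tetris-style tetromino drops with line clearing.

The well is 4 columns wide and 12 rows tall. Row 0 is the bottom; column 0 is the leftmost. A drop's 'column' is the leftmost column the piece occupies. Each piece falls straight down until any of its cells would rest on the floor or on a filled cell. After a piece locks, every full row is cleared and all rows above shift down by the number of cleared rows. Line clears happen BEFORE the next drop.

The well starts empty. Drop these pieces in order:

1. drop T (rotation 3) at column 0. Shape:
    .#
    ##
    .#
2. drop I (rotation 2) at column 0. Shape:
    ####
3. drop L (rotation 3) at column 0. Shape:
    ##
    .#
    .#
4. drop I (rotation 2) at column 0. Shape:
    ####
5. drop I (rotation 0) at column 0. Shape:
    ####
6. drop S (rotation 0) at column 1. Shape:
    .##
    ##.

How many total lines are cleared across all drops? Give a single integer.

Answer: 3

Derivation:
Drop 1: T rot3 at col 0 lands with bottom-row=0; cleared 0 line(s) (total 0); column heights now [2 3 0 0], max=3
Drop 2: I rot2 at col 0 lands with bottom-row=3; cleared 1 line(s) (total 1); column heights now [2 3 0 0], max=3
Drop 3: L rot3 at col 0 lands with bottom-row=3; cleared 0 line(s) (total 1); column heights now [6 6 0 0], max=6
Drop 4: I rot2 at col 0 lands with bottom-row=6; cleared 1 line(s) (total 2); column heights now [6 6 0 0], max=6
Drop 5: I rot0 at col 0 lands with bottom-row=6; cleared 1 line(s) (total 3); column heights now [6 6 0 0], max=6
Drop 6: S rot0 at col 1 lands with bottom-row=6; cleared 0 line(s) (total 3); column heights now [6 7 8 8], max=8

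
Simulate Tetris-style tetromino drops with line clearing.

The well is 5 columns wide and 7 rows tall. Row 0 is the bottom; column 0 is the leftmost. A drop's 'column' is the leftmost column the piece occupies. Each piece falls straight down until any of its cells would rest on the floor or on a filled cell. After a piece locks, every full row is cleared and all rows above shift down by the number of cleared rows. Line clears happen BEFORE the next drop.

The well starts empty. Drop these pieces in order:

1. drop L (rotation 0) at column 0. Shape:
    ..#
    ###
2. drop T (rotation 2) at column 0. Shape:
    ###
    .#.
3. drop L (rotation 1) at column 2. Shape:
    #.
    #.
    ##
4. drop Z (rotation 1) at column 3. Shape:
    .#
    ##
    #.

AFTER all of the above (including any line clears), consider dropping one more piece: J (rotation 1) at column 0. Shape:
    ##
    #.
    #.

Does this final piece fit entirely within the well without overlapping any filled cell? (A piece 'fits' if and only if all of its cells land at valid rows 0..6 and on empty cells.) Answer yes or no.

Answer: yes

Derivation:
Drop 1: L rot0 at col 0 lands with bottom-row=0; cleared 0 line(s) (total 0); column heights now [1 1 2 0 0], max=2
Drop 2: T rot2 at col 0 lands with bottom-row=1; cleared 0 line(s) (total 0); column heights now [3 3 3 0 0], max=3
Drop 3: L rot1 at col 2 lands with bottom-row=3; cleared 0 line(s) (total 0); column heights now [3 3 6 4 0], max=6
Drop 4: Z rot1 at col 3 lands with bottom-row=4; cleared 0 line(s) (total 0); column heights now [3 3 6 6 7], max=7
Test piece J rot1 at col 0 (width 2): heights before test = [3 3 6 6 7]; fits = True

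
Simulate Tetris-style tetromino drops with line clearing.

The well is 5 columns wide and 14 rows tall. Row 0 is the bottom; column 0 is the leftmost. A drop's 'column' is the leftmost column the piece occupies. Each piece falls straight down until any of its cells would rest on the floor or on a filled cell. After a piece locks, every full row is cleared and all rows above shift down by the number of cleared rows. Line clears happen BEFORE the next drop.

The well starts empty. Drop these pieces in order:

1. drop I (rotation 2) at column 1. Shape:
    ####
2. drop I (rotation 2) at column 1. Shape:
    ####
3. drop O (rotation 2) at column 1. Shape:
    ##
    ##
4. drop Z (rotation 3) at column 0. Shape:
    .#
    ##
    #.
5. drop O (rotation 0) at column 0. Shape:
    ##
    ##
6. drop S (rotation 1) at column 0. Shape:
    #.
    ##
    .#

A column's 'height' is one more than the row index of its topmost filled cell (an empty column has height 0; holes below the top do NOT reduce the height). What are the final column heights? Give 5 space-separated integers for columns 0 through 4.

Drop 1: I rot2 at col 1 lands with bottom-row=0; cleared 0 line(s) (total 0); column heights now [0 1 1 1 1], max=1
Drop 2: I rot2 at col 1 lands with bottom-row=1; cleared 0 line(s) (total 0); column heights now [0 2 2 2 2], max=2
Drop 3: O rot2 at col 1 lands with bottom-row=2; cleared 0 line(s) (total 0); column heights now [0 4 4 2 2], max=4
Drop 4: Z rot3 at col 0 lands with bottom-row=3; cleared 0 line(s) (total 0); column heights now [5 6 4 2 2], max=6
Drop 5: O rot0 at col 0 lands with bottom-row=6; cleared 0 line(s) (total 0); column heights now [8 8 4 2 2], max=8
Drop 6: S rot1 at col 0 lands with bottom-row=8; cleared 0 line(s) (total 0); column heights now [11 10 4 2 2], max=11

Answer: 11 10 4 2 2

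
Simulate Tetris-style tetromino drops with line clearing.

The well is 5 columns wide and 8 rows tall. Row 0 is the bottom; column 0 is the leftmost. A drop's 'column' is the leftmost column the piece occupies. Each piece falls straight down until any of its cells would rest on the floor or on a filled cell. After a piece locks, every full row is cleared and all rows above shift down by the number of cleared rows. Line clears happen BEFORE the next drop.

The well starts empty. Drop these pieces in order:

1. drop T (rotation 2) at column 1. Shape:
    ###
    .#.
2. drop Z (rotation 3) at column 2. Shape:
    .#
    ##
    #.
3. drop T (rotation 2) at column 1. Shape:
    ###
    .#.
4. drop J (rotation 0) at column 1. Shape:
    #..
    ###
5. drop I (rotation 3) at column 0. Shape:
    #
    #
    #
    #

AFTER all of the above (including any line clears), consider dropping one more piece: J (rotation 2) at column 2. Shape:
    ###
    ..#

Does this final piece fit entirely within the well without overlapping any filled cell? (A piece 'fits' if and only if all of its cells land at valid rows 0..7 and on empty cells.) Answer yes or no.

Answer: yes

Derivation:
Drop 1: T rot2 at col 1 lands with bottom-row=0; cleared 0 line(s) (total 0); column heights now [0 2 2 2 0], max=2
Drop 2: Z rot3 at col 2 lands with bottom-row=2; cleared 0 line(s) (total 0); column heights now [0 2 4 5 0], max=5
Drop 3: T rot2 at col 1 lands with bottom-row=4; cleared 0 line(s) (total 0); column heights now [0 6 6 6 0], max=6
Drop 4: J rot0 at col 1 lands with bottom-row=6; cleared 0 line(s) (total 0); column heights now [0 8 7 7 0], max=8
Drop 5: I rot3 at col 0 lands with bottom-row=0; cleared 0 line(s) (total 0); column heights now [4 8 7 7 0], max=8
Test piece J rot2 at col 2 (width 3): heights before test = [4 8 7 7 0]; fits = True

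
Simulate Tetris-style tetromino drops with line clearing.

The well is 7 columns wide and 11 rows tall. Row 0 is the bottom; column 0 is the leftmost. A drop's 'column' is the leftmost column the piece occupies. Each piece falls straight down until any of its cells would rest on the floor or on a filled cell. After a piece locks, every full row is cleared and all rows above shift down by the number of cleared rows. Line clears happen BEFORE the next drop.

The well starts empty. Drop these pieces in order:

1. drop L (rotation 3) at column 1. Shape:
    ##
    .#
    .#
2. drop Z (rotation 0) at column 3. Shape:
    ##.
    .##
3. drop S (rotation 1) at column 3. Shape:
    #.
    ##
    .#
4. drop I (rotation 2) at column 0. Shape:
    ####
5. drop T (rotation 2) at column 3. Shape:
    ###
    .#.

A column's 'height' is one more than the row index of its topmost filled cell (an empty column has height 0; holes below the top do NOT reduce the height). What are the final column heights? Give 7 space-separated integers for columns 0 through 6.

Drop 1: L rot3 at col 1 lands with bottom-row=0; cleared 0 line(s) (total 0); column heights now [0 3 3 0 0 0 0], max=3
Drop 2: Z rot0 at col 3 lands with bottom-row=0; cleared 0 line(s) (total 0); column heights now [0 3 3 2 2 1 0], max=3
Drop 3: S rot1 at col 3 lands with bottom-row=2; cleared 0 line(s) (total 0); column heights now [0 3 3 5 4 1 0], max=5
Drop 4: I rot2 at col 0 lands with bottom-row=5; cleared 0 line(s) (total 0); column heights now [6 6 6 6 4 1 0], max=6
Drop 5: T rot2 at col 3 lands with bottom-row=5; cleared 0 line(s) (total 0); column heights now [6 6 6 7 7 7 0], max=7

Answer: 6 6 6 7 7 7 0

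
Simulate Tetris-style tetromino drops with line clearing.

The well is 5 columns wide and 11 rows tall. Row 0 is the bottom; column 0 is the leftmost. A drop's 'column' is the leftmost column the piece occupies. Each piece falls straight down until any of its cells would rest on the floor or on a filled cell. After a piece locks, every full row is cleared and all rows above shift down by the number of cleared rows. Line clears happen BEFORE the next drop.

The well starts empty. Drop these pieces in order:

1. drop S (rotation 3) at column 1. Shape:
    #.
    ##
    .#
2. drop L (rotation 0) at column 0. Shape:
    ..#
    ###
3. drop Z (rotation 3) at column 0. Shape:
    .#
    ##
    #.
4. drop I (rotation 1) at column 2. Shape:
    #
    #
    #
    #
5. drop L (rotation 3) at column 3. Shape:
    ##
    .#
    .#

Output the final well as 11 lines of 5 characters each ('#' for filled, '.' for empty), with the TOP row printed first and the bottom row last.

Drop 1: S rot3 at col 1 lands with bottom-row=0; cleared 0 line(s) (total 0); column heights now [0 3 2 0 0], max=3
Drop 2: L rot0 at col 0 lands with bottom-row=3; cleared 0 line(s) (total 0); column heights now [4 4 5 0 0], max=5
Drop 3: Z rot3 at col 0 lands with bottom-row=4; cleared 0 line(s) (total 0); column heights now [6 7 5 0 0], max=7
Drop 4: I rot1 at col 2 lands with bottom-row=5; cleared 0 line(s) (total 0); column heights now [6 7 9 0 0], max=9
Drop 5: L rot3 at col 3 lands with bottom-row=0; cleared 0 line(s) (total 0); column heights now [6 7 9 3 3], max=9

Answer: .....
.....
..#..
..#..
.##..
###..
#.#..
###..
.#.##
.##.#
..#.#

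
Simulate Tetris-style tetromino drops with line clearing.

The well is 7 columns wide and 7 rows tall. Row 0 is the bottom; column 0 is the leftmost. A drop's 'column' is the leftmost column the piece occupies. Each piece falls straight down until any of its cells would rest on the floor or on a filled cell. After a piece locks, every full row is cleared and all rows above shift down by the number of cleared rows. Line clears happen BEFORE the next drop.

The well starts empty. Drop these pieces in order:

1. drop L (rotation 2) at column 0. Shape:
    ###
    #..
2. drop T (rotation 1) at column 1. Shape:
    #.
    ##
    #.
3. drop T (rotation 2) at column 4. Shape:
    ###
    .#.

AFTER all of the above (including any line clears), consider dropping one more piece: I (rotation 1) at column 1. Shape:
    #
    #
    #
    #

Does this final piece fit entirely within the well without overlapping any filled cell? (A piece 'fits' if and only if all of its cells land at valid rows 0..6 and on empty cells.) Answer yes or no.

Drop 1: L rot2 at col 0 lands with bottom-row=0; cleared 0 line(s) (total 0); column heights now [2 2 2 0 0 0 0], max=2
Drop 2: T rot1 at col 1 lands with bottom-row=2; cleared 0 line(s) (total 0); column heights now [2 5 4 0 0 0 0], max=5
Drop 3: T rot2 at col 4 lands with bottom-row=0; cleared 0 line(s) (total 0); column heights now [2 5 4 0 2 2 2], max=5
Test piece I rot1 at col 1 (width 1): heights before test = [2 5 4 0 2 2 2]; fits = False

Answer: no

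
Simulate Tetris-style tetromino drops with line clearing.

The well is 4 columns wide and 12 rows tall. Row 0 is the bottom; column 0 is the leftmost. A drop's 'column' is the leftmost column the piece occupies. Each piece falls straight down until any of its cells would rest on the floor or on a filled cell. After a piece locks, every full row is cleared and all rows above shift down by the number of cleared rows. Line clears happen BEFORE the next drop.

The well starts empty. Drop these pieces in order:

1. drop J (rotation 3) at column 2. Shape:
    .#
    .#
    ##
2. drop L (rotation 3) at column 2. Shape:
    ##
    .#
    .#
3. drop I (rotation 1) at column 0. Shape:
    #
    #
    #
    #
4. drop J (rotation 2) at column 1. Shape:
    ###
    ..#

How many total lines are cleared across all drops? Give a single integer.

Answer: 0

Derivation:
Drop 1: J rot3 at col 2 lands with bottom-row=0; cleared 0 line(s) (total 0); column heights now [0 0 1 3], max=3
Drop 2: L rot3 at col 2 lands with bottom-row=3; cleared 0 line(s) (total 0); column heights now [0 0 6 6], max=6
Drop 3: I rot1 at col 0 lands with bottom-row=0; cleared 0 line(s) (total 0); column heights now [4 0 6 6], max=6
Drop 4: J rot2 at col 1 lands with bottom-row=6; cleared 0 line(s) (total 0); column heights now [4 8 8 8], max=8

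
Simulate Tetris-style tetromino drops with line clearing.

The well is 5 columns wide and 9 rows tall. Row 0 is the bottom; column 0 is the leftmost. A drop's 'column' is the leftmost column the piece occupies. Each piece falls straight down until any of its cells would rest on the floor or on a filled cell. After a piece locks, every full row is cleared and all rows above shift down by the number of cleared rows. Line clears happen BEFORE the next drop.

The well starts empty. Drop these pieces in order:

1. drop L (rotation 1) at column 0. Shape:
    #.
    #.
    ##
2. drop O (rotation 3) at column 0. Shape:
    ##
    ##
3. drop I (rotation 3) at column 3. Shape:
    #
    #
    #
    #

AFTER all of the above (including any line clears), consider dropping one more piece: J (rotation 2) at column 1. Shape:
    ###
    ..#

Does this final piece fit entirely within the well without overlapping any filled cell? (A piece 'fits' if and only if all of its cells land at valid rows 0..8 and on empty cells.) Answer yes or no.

Drop 1: L rot1 at col 0 lands with bottom-row=0; cleared 0 line(s) (total 0); column heights now [3 1 0 0 0], max=3
Drop 2: O rot3 at col 0 lands with bottom-row=3; cleared 0 line(s) (total 0); column heights now [5 5 0 0 0], max=5
Drop 3: I rot3 at col 3 lands with bottom-row=0; cleared 0 line(s) (total 0); column heights now [5 5 0 4 0], max=5
Test piece J rot2 at col 1 (width 3): heights before test = [5 5 0 4 0]; fits = True

Answer: yes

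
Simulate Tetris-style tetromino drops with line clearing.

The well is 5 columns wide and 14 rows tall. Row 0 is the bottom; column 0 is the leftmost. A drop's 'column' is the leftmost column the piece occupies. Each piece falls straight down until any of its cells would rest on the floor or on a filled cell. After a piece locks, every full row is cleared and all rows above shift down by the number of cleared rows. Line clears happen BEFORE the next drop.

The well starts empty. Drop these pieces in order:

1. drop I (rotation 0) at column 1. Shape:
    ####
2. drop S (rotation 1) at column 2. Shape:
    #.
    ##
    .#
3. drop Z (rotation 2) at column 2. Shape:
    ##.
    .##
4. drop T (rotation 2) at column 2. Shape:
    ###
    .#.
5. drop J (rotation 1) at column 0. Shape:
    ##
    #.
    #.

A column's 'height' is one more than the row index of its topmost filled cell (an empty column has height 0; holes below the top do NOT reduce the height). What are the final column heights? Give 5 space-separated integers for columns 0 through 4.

Answer: 2 2 6 6 6

Derivation:
Drop 1: I rot0 at col 1 lands with bottom-row=0; cleared 0 line(s) (total 0); column heights now [0 1 1 1 1], max=1
Drop 2: S rot1 at col 2 lands with bottom-row=1; cleared 0 line(s) (total 0); column heights now [0 1 4 3 1], max=4
Drop 3: Z rot2 at col 2 lands with bottom-row=3; cleared 0 line(s) (total 0); column heights now [0 1 5 5 4], max=5
Drop 4: T rot2 at col 2 lands with bottom-row=5; cleared 0 line(s) (total 0); column heights now [0 1 7 7 7], max=7
Drop 5: J rot1 at col 0 lands with bottom-row=0; cleared 1 line(s) (total 1); column heights now [2 2 6 6 6], max=6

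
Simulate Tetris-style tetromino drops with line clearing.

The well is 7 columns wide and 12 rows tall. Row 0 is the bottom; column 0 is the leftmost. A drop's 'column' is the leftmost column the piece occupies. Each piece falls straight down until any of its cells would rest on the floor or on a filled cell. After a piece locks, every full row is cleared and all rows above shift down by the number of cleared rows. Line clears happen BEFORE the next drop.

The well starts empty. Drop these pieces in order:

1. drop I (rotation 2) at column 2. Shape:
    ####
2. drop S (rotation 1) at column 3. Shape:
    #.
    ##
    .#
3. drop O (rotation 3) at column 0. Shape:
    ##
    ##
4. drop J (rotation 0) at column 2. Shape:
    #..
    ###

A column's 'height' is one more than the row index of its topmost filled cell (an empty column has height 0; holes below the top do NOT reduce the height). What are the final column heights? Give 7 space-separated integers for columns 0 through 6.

Drop 1: I rot2 at col 2 lands with bottom-row=0; cleared 0 line(s) (total 0); column heights now [0 0 1 1 1 1 0], max=1
Drop 2: S rot1 at col 3 lands with bottom-row=1; cleared 0 line(s) (total 0); column heights now [0 0 1 4 3 1 0], max=4
Drop 3: O rot3 at col 0 lands with bottom-row=0; cleared 0 line(s) (total 0); column heights now [2 2 1 4 3 1 0], max=4
Drop 4: J rot0 at col 2 lands with bottom-row=4; cleared 0 line(s) (total 0); column heights now [2 2 6 5 5 1 0], max=6

Answer: 2 2 6 5 5 1 0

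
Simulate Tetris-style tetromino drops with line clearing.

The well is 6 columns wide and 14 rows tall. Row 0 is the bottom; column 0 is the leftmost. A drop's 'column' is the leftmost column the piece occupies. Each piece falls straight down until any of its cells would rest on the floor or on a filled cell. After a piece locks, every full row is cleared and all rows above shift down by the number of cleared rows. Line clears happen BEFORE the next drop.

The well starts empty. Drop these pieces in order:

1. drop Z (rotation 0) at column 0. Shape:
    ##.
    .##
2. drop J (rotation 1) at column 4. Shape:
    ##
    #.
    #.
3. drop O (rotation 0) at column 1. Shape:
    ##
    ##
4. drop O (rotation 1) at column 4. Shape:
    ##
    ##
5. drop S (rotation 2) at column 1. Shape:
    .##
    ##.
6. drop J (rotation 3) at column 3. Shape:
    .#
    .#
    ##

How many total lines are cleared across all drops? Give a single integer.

Answer: 0

Derivation:
Drop 1: Z rot0 at col 0 lands with bottom-row=0; cleared 0 line(s) (total 0); column heights now [2 2 1 0 0 0], max=2
Drop 2: J rot1 at col 4 lands with bottom-row=0; cleared 0 line(s) (total 0); column heights now [2 2 1 0 3 3], max=3
Drop 3: O rot0 at col 1 lands with bottom-row=2; cleared 0 line(s) (total 0); column heights now [2 4 4 0 3 3], max=4
Drop 4: O rot1 at col 4 lands with bottom-row=3; cleared 0 line(s) (total 0); column heights now [2 4 4 0 5 5], max=5
Drop 5: S rot2 at col 1 lands with bottom-row=4; cleared 0 line(s) (total 0); column heights now [2 5 6 6 5 5], max=6
Drop 6: J rot3 at col 3 lands with bottom-row=6; cleared 0 line(s) (total 0); column heights now [2 5 6 7 9 5], max=9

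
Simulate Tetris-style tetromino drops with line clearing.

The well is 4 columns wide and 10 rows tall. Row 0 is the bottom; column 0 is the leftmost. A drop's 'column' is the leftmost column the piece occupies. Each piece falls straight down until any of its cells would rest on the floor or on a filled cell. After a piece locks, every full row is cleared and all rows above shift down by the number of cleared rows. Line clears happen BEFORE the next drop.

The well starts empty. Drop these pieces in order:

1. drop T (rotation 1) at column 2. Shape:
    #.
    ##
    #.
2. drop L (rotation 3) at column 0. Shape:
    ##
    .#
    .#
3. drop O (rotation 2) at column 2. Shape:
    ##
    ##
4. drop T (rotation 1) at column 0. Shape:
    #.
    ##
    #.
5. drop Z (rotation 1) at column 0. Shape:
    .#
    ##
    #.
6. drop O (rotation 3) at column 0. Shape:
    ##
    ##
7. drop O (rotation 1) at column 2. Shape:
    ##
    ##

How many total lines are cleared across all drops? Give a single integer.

Drop 1: T rot1 at col 2 lands with bottom-row=0; cleared 0 line(s) (total 0); column heights now [0 0 3 2], max=3
Drop 2: L rot3 at col 0 lands with bottom-row=0; cleared 0 line(s) (total 0); column heights now [3 3 3 2], max=3
Drop 3: O rot2 at col 2 lands with bottom-row=3; cleared 0 line(s) (total 0); column heights now [3 3 5 5], max=5
Drop 4: T rot1 at col 0 lands with bottom-row=3; cleared 1 line(s) (total 1); column heights now [5 3 4 4], max=5
Drop 5: Z rot1 at col 0 lands with bottom-row=5; cleared 0 line(s) (total 1); column heights now [7 8 4 4], max=8
Drop 6: O rot3 at col 0 lands with bottom-row=8; cleared 0 line(s) (total 1); column heights now [10 10 4 4], max=10
Drop 7: O rot1 at col 2 lands with bottom-row=4; cleared 0 line(s) (total 1); column heights now [10 10 6 6], max=10

Answer: 1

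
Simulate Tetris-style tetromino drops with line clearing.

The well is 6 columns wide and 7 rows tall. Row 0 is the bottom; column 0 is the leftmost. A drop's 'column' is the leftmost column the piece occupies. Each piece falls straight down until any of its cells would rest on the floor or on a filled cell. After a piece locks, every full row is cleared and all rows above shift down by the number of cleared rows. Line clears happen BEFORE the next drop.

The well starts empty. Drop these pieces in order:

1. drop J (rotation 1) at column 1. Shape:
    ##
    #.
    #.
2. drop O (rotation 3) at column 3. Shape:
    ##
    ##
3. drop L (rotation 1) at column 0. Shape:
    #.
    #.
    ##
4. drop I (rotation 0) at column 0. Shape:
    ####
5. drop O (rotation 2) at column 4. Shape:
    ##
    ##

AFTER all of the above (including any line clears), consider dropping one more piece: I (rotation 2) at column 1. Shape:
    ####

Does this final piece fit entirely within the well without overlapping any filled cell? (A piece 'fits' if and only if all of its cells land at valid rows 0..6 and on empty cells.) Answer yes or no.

Answer: no

Derivation:
Drop 1: J rot1 at col 1 lands with bottom-row=0; cleared 0 line(s) (total 0); column heights now [0 3 3 0 0 0], max=3
Drop 2: O rot3 at col 3 lands with bottom-row=0; cleared 0 line(s) (total 0); column heights now [0 3 3 2 2 0], max=3
Drop 3: L rot1 at col 0 lands with bottom-row=3; cleared 0 line(s) (total 0); column heights now [6 4 3 2 2 0], max=6
Drop 4: I rot0 at col 0 lands with bottom-row=6; cleared 0 line(s) (total 0); column heights now [7 7 7 7 2 0], max=7
Drop 5: O rot2 at col 4 lands with bottom-row=2; cleared 0 line(s) (total 0); column heights now [7 7 7 7 4 4], max=7
Test piece I rot2 at col 1 (width 4): heights before test = [7 7 7 7 4 4]; fits = False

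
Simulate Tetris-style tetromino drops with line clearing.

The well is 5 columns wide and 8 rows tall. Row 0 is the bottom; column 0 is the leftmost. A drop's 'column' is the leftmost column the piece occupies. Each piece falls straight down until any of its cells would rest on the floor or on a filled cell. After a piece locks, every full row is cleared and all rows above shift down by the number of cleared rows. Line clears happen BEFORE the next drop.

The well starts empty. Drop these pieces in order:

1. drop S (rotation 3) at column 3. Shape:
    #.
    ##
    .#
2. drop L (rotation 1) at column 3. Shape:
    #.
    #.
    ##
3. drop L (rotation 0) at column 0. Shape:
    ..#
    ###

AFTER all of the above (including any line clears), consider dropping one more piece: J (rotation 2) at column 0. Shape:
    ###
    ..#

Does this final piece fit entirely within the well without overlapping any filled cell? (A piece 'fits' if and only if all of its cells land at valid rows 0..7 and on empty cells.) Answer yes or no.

Answer: yes

Derivation:
Drop 1: S rot3 at col 3 lands with bottom-row=0; cleared 0 line(s) (total 0); column heights now [0 0 0 3 2], max=3
Drop 2: L rot1 at col 3 lands with bottom-row=3; cleared 0 line(s) (total 0); column heights now [0 0 0 6 4], max=6
Drop 3: L rot0 at col 0 lands with bottom-row=0; cleared 0 line(s) (total 0); column heights now [1 1 2 6 4], max=6
Test piece J rot2 at col 0 (width 3): heights before test = [1 1 2 6 4]; fits = True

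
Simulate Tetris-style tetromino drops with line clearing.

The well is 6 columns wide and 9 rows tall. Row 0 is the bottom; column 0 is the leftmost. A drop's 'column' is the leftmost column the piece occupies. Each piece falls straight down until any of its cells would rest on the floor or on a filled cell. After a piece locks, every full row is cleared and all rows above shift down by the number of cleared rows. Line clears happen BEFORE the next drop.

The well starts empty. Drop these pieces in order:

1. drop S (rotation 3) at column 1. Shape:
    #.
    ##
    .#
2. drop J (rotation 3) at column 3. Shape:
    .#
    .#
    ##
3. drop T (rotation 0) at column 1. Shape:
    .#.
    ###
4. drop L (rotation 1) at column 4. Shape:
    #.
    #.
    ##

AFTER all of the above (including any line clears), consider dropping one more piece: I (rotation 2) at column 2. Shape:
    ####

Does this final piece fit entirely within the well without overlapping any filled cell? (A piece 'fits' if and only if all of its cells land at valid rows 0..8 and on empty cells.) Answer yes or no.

Drop 1: S rot3 at col 1 lands with bottom-row=0; cleared 0 line(s) (total 0); column heights now [0 3 2 0 0 0], max=3
Drop 2: J rot3 at col 3 lands with bottom-row=0; cleared 0 line(s) (total 0); column heights now [0 3 2 1 3 0], max=3
Drop 3: T rot0 at col 1 lands with bottom-row=3; cleared 0 line(s) (total 0); column heights now [0 4 5 4 3 0], max=5
Drop 4: L rot1 at col 4 lands with bottom-row=3; cleared 0 line(s) (total 0); column heights now [0 4 5 4 6 4], max=6
Test piece I rot2 at col 2 (width 4): heights before test = [0 4 5 4 6 4]; fits = True

Answer: yes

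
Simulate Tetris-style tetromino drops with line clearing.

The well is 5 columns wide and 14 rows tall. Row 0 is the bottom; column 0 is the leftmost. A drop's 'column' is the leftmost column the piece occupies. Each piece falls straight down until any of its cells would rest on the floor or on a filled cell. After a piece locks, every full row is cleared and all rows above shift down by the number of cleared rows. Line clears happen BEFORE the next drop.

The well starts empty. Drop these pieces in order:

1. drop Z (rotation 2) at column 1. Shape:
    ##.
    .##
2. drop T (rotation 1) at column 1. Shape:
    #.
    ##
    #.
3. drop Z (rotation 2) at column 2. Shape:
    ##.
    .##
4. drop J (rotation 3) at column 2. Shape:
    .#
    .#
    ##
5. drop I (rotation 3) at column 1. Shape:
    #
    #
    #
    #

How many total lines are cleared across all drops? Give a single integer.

Answer: 0

Derivation:
Drop 1: Z rot2 at col 1 lands with bottom-row=0; cleared 0 line(s) (total 0); column heights now [0 2 2 1 0], max=2
Drop 2: T rot1 at col 1 lands with bottom-row=2; cleared 0 line(s) (total 0); column heights now [0 5 4 1 0], max=5
Drop 3: Z rot2 at col 2 lands with bottom-row=3; cleared 0 line(s) (total 0); column heights now [0 5 5 5 4], max=5
Drop 4: J rot3 at col 2 lands with bottom-row=5; cleared 0 line(s) (total 0); column heights now [0 5 6 8 4], max=8
Drop 5: I rot3 at col 1 lands with bottom-row=5; cleared 0 line(s) (total 0); column heights now [0 9 6 8 4], max=9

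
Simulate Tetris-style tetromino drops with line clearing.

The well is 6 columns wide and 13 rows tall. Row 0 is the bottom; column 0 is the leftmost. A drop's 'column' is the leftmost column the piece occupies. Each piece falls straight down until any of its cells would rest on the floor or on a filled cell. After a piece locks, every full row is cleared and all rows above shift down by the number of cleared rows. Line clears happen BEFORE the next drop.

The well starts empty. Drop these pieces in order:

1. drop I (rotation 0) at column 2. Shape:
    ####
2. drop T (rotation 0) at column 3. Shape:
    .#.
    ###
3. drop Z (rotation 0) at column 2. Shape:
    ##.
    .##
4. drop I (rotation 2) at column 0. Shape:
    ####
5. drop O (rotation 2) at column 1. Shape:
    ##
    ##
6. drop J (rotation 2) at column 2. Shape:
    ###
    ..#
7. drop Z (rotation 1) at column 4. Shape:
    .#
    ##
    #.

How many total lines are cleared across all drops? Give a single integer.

Answer: 0

Derivation:
Drop 1: I rot0 at col 2 lands with bottom-row=0; cleared 0 line(s) (total 0); column heights now [0 0 1 1 1 1], max=1
Drop 2: T rot0 at col 3 lands with bottom-row=1; cleared 0 line(s) (total 0); column heights now [0 0 1 2 3 2], max=3
Drop 3: Z rot0 at col 2 lands with bottom-row=3; cleared 0 line(s) (total 0); column heights now [0 0 5 5 4 2], max=5
Drop 4: I rot2 at col 0 lands with bottom-row=5; cleared 0 line(s) (total 0); column heights now [6 6 6 6 4 2], max=6
Drop 5: O rot2 at col 1 lands with bottom-row=6; cleared 0 line(s) (total 0); column heights now [6 8 8 6 4 2], max=8
Drop 6: J rot2 at col 2 lands with bottom-row=7; cleared 0 line(s) (total 0); column heights now [6 8 9 9 9 2], max=9
Drop 7: Z rot1 at col 4 lands with bottom-row=9; cleared 0 line(s) (total 0); column heights now [6 8 9 9 11 12], max=12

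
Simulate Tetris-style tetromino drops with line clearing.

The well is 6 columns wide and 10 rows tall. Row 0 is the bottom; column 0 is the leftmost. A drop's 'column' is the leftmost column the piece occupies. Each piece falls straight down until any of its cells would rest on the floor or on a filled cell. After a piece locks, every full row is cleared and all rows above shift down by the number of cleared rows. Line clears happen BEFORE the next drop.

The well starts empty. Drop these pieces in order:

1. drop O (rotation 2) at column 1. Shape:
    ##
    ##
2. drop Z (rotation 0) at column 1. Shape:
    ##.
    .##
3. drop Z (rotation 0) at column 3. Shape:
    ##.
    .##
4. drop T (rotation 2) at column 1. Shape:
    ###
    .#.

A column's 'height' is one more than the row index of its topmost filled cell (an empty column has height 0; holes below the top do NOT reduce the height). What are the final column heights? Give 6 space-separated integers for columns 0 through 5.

Drop 1: O rot2 at col 1 lands with bottom-row=0; cleared 0 line(s) (total 0); column heights now [0 2 2 0 0 0], max=2
Drop 2: Z rot0 at col 1 lands with bottom-row=2; cleared 0 line(s) (total 0); column heights now [0 4 4 3 0 0], max=4
Drop 3: Z rot0 at col 3 lands with bottom-row=2; cleared 0 line(s) (total 0); column heights now [0 4 4 4 4 3], max=4
Drop 4: T rot2 at col 1 lands with bottom-row=4; cleared 0 line(s) (total 0); column heights now [0 6 6 6 4 3], max=6

Answer: 0 6 6 6 4 3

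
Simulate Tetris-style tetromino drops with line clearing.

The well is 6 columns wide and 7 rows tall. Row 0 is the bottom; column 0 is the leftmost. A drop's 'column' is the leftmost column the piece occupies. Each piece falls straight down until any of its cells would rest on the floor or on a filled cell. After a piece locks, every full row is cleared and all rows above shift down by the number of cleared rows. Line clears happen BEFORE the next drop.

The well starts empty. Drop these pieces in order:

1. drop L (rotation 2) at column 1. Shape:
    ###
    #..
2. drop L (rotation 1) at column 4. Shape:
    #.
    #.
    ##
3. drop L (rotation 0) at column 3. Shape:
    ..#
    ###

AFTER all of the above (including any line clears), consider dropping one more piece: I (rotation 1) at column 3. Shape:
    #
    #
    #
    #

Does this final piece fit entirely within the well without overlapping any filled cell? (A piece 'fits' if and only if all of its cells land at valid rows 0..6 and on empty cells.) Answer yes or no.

Drop 1: L rot2 at col 1 lands with bottom-row=0; cleared 0 line(s) (total 0); column heights now [0 2 2 2 0 0], max=2
Drop 2: L rot1 at col 4 lands with bottom-row=0; cleared 0 line(s) (total 0); column heights now [0 2 2 2 3 1], max=3
Drop 3: L rot0 at col 3 lands with bottom-row=3; cleared 0 line(s) (total 0); column heights now [0 2 2 4 4 5], max=5
Test piece I rot1 at col 3 (width 1): heights before test = [0 2 2 4 4 5]; fits = False

Answer: no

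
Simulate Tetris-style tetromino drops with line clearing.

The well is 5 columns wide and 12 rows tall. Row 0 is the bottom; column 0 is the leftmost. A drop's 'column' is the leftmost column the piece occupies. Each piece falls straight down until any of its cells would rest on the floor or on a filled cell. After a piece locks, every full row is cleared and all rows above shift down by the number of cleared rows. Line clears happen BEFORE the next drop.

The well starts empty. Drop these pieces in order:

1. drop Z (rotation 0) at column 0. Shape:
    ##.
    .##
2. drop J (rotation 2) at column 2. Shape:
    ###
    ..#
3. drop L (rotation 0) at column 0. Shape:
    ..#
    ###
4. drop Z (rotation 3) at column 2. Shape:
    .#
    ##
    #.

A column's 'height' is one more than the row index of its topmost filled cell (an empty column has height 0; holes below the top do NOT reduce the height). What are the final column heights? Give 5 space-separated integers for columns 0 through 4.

Drop 1: Z rot0 at col 0 lands with bottom-row=0; cleared 0 line(s) (total 0); column heights now [2 2 1 0 0], max=2
Drop 2: J rot2 at col 2 lands with bottom-row=0; cleared 1 line(s) (total 1); column heights now [0 1 1 0 1], max=1
Drop 3: L rot0 at col 0 lands with bottom-row=1; cleared 0 line(s) (total 1); column heights now [2 2 3 0 1], max=3
Drop 4: Z rot3 at col 2 lands with bottom-row=3; cleared 0 line(s) (total 1); column heights now [2 2 5 6 1], max=6

Answer: 2 2 5 6 1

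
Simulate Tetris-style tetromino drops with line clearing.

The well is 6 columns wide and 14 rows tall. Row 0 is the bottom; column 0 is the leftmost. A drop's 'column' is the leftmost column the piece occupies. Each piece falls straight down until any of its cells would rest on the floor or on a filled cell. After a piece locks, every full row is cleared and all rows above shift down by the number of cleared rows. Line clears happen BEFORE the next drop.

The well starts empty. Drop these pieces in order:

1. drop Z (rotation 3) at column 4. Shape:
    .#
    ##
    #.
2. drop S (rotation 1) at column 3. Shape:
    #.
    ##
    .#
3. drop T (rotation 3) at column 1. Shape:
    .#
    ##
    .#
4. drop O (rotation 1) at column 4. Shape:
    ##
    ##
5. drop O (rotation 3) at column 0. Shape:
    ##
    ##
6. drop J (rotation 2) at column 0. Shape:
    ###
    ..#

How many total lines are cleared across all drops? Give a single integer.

Answer: 1

Derivation:
Drop 1: Z rot3 at col 4 lands with bottom-row=0; cleared 0 line(s) (total 0); column heights now [0 0 0 0 2 3], max=3
Drop 2: S rot1 at col 3 lands with bottom-row=2; cleared 0 line(s) (total 0); column heights now [0 0 0 5 4 3], max=5
Drop 3: T rot3 at col 1 lands with bottom-row=0; cleared 0 line(s) (total 0); column heights now [0 2 3 5 4 3], max=5
Drop 4: O rot1 at col 4 lands with bottom-row=4; cleared 0 line(s) (total 0); column heights now [0 2 3 5 6 6], max=6
Drop 5: O rot3 at col 0 lands with bottom-row=2; cleared 0 line(s) (total 0); column heights now [4 4 3 5 6 6], max=6
Drop 6: J rot2 at col 0 lands with bottom-row=3; cleared 1 line(s) (total 1); column heights now [4 4 4 4 5 5], max=5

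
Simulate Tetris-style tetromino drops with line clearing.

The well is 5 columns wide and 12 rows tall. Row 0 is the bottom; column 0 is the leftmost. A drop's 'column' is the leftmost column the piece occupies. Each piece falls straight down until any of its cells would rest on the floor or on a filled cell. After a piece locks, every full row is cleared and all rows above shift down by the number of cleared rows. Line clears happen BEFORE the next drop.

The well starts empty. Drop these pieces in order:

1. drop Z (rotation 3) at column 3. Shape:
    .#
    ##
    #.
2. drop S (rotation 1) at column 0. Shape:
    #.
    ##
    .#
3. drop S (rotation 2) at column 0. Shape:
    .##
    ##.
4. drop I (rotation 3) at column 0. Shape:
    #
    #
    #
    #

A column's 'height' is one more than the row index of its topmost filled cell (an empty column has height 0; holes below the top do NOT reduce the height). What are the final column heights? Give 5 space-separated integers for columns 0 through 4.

Drop 1: Z rot3 at col 3 lands with bottom-row=0; cleared 0 line(s) (total 0); column heights now [0 0 0 2 3], max=3
Drop 2: S rot1 at col 0 lands with bottom-row=0; cleared 0 line(s) (total 0); column heights now [3 2 0 2 3], max=3
Drop 3: S rot2 at col 0 lands with bottom-row=3; cleared 0 line(s) (total 0); column heights now [4 5 5 2 3], max=5
Drop 4: I rot3 at col 0 lands with bottom-row=4; cleared 0 line(s) (total 0); column heights now [8 5 5 2 3], max=8

Answer: 8 5 5 2 3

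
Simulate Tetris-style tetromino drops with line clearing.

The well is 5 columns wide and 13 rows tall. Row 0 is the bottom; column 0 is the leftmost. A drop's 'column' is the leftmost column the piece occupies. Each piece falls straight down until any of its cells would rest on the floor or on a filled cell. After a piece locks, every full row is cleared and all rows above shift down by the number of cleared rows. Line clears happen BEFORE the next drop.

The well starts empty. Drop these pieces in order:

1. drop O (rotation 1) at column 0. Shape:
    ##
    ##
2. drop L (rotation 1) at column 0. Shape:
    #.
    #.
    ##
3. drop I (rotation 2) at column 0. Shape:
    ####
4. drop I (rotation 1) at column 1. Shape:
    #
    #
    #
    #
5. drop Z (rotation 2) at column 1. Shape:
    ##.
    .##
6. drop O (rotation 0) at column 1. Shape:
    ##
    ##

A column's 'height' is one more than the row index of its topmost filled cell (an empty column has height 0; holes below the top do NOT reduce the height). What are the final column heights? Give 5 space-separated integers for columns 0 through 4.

Drop 1: O rot1 at col 0 lands with bottom-row=0; cleared 0 line(s) (total 0); column heights now [2 2 0 0 0], max=2
Drop 2: L rot1 at col 0 lands with bottom-row=2; cleared 0 line(s) (total 0); column heights now [5 3 0 0 0], max=5
Drop 3: I rot2 at col 0 lands with bottom-row=5; cleared 0 line(s) (total 0); column heights now [6 6 6 6 0], max=6
Drop 4: I rot1 at col 1 lands with bottom-row=6; cleared 0 line(s) (total 0); column heights now [6 10 6 6 0], max=10
Drop 5: Z rot2 at col 1 lands with bottom-row=9; cleared 0 line(s) (total 0); column heights now [6 11 11 10 0], max=11
Drop 6: O rot0 at col 1 lands with bottom-row=11; cleared 0 line(s) (total 0); column heights now [6 13 13 10 0], max=13

Answer: 6 13 13 10 0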